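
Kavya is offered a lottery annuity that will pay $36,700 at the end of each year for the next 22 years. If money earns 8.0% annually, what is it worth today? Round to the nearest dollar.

PV = 36700 × [1 − (1+0.08)^(−22)] / 0.08 = 36700 × 10.200744 = 374,367.2924

$374,367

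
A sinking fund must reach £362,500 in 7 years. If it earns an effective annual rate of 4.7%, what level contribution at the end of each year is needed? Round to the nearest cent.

PMT = 362500 / ( [(1+0.047)^7 − 1] / 0.047 ) = 362500 / 8.068053 = 44,930.2954

£44,930.30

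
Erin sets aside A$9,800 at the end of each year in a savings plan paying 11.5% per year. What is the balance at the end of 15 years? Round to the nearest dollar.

A$350,948

FV = PMT · [(1+i)^n − 1] / i = 9800 · 35.811025 = 350,948.0439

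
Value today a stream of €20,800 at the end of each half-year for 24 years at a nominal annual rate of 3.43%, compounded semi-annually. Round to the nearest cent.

€676,637.57

i = 0.0343/2 = 0.01715 per half-year; n = 24·2 = 48.
PV = 20800 × [1 − (1+0.01715)^(−48)] / 0.01715 = 20800 × 32.530653 = 676,637.5738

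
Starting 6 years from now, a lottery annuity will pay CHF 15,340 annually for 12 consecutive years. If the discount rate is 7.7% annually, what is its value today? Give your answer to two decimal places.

PV at t=5 (ordinary 12-year annuity): 15340 × a(12|0.077) = 15340 × 7.654636 = 117,422.1182
Discount back 5 years: 117,422.1182 × (1+0.077)^(−5) = 117,422.1182 × 0.690115 = 81,034.7681

CHF 81,034.77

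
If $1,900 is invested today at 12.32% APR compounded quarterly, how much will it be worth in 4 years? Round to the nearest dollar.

With 4 periods per year: i = 0.0308, n = 16.
1,900 × (1+0.0308)^16 = 1,900 × 1.624765 = 3,087.0535

$3,087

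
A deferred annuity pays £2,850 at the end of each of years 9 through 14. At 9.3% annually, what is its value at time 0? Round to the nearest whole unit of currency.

PV at t=8 (ordinary 6-year annuity): 2850 × a(6|0.093) = 2850 × 4.446077 = 12,671.3185
Discount back 8 years: 12,671.3185 × (1+0.093)^(−8) = 12,671.3185 × 0.490952 = 6,221.0044

£6,221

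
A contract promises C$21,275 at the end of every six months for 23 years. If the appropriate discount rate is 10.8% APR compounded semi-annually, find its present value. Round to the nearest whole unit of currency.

With 2 periods per year: i = 0.054, n = 46.
Annuity factor a(46|0.054) = 16.870591; PV = 21275 × 16.870591 = 358,921.8208

C$358,922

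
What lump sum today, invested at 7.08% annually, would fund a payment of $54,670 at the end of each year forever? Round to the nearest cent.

$772,175.14

PV = C/r = 54670/0.0708 = 772,175.1412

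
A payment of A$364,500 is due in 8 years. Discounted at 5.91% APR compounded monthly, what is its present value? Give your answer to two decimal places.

A$227,440.12

Periodic rate i = 0.0591/12 = 0.004925; n = 8 × 12 = 96 periods.
PV = 364,500 / (1 + 0.004925)^96 = 364,500 / 1.602620 = 227,440.1241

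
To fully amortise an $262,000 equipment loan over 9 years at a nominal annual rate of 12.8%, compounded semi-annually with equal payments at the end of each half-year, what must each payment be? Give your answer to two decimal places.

With 2 periods per year: i = 0.064, n = 18.
Annuity-PV factor = 10.509705; PMT = 262000 / 10.509705 = 24,929.3402

$24,929.34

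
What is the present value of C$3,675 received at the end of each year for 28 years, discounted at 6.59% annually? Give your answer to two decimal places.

C$46,427.08

Annuity factor a(28|0.0659) = 12.633220; PV = 3675 × 12.633220 = 46,427.0844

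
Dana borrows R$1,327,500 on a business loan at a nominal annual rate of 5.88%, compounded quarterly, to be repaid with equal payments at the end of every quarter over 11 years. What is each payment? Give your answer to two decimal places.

i = 0.0588/4 = 0.0147 per quarter; n = 11·4 = 44.
Annuity-PV factor = 32.231944; PMT = 1.3275e+06 / 32.231944 = 41,185.8501

R$41,185.85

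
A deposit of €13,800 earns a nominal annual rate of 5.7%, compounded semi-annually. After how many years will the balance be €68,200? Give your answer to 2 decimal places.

28.43 years

Periodic rate i = 0.057/2 = 0.0285.
(1+i)^n = 68200/13800 = 4.94203, so n = ln 4.94203 / ln 1.0285 = 56.8575 half-years
= 56.8575/2 years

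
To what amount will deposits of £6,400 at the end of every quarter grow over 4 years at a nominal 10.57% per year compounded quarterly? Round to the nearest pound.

£125,426

Periodic rate i = 0.1057/4 = 0.026425; n = 4 × 4 = 16 periods.
Accumulation factor s(16|0.026425) = 19.597857; FV = 6400 × 19.597857 = 125,426.2843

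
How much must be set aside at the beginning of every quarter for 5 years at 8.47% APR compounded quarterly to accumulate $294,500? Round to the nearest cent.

Periodic rate i = 0.0847/4 = 0.021175; n = 5 × 4 = 20 periods.
FV-annuity factor × (1+i) = 25.104254; PMT = 294500 / 25.104254 = 11,731.0797

$11,731.08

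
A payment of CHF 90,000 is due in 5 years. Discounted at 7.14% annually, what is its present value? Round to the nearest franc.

Discount factor = (1+0.0714)^(−5) = 0.708340; PV = 90,000 × 0.708340 = 63,750.6033

CHF 63,751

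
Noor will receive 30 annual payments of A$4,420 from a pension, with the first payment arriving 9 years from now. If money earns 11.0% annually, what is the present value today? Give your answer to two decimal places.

PV at t=8 (ordinary 30-year annuity): 4420 × a(30|0.11) = 4420 × 8.693793 = 38,426.5632
Discount back 8 years: 38,426.5632 × (1+0.11)^(−8) = 38,426.5632 × 0.433926 = 16,674.3039

A$16,674.30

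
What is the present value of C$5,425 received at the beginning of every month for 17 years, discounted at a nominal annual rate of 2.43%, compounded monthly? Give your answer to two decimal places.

C$907,682.02

i = 0.0243/12 = 0.002025 per month; n = 17·12 = 204.
PV = 5425 × [1 − (1+0.002025)^(−204)] / 0.002025 × (1+i) = 5425 × 167.314658 = 907,682.0180
(annuity-due: payments at period start, so ×(1+i).)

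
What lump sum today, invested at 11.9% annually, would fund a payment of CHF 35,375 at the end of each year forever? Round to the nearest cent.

CHF 297,268.91

PV = PMT / i = 35375 / 0.119 = 297,268.9076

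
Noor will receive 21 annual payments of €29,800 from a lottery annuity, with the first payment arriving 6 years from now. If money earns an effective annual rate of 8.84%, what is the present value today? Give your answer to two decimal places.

€183,448.00

PV at t=5 (ordinary 21-year annuity): 29800 × a(21|0.0884) = 29800 × 9.402414 = 280,191.9471
PV₀ = 280,191.9471 / (1+0.0884)^5 = 280,191.9471 / 1.527364 = 183,448.0010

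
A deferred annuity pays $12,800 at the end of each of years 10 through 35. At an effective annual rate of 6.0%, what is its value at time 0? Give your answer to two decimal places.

Value one period before first payment (t=9): 12800 × [1 − (1+0.06)^(−26)] / 0.06 = 12800 × 13.003166 = 166,440.5272
Discount back 9 years: 166,440.5272 × (1+0.06)^(−9) = 166,440.5272 × 0.591898 = 98,515.8923

$98,515.89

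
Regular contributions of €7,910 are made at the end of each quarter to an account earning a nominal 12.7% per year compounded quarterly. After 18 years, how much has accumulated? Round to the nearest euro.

€2,115,670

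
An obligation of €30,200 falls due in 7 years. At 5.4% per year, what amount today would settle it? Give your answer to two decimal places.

PV = 30,200 / (1 + 0.054)^7 = 30,200 / 1.445055 = 20,898.8634

€20,898.86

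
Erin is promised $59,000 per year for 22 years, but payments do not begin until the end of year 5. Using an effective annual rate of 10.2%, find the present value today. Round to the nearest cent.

$345,921.54

Value one period before first payment (t=4): 59000 × [1 − (1+0.102)^(−22)] / 0.102 = 59000 × 8.646731 = 510,157.1505
PV₀ = 510,157.1505 / (1+0.102)^4 = 510,157.1505 / 1.474777 = 345,921.5356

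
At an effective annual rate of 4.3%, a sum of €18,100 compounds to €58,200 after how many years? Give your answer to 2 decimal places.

27.74 years

(1+i)^n = 58200/18100 = 3.21547, so n = ln 3.21547 / ln 1.043 = 27.7421 years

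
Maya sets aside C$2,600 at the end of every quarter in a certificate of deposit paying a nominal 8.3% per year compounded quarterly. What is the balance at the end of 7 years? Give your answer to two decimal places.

i = 0.083/4 = 0.02075 per quarter; n = 7·4 = 28.
FV = PMT · [(1+i)^n − 1] / i = 2600 · 37.456719 = 97,387.4683

C$97,387.47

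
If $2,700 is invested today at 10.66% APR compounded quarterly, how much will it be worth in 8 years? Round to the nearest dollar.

With 4 periods per year: i = 0.02665, n = 32.
FV = PV·(1+i)^n = 2,700 × 2.320156 = 6,264.4209

$6,264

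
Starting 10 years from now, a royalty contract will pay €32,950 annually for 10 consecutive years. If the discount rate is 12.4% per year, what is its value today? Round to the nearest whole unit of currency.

€63,966

Value one period before first payment (t=9): 32950 × [1 − (1+0.124)^(−10)] / 0.124 = 32950 × 5.558896 = 183,165.6283
Discount back 9 years: 183,165.6283 × (1+0.124)^(−9) = 183,165.6283 × 0.349223 = 63,965.7032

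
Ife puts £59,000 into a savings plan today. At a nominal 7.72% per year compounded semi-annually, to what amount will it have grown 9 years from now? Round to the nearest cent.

Periodic rate i = 0.0772/2 = 0.0386; n = 9 × 2 = 18 periods.
59,000 × (1+0.0386)^18 = 59,000 × 1.977287 = 116,659.9377

£116,659.94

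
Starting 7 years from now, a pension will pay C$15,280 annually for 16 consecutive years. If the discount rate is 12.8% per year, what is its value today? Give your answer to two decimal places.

C$49,515.17

Value one period before first payment (t=6): 15280 × [1 − (1+0.128)^(−16)] / 0.128 = 15280 × 6.675280 = 101,998.2805
PV₀ = 101,998.2805 / (1+0.128)^6 = 101,998.2805 / 2.059940 = 49,515.1675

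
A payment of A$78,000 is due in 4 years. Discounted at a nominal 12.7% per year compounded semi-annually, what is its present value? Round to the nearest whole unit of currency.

A$47,664

Periodic rate i = 0.127/2 = 0.0635; n = 4 × 2 = 8 periods.
Discount factor = (1+0.0635)^(−8) = 0.611083; PV = 78,000 × 0.611083 = 47,664.4569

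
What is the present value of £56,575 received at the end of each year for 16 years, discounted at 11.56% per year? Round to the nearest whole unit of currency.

£404,381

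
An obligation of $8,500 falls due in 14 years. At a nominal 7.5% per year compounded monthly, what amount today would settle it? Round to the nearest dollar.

i = 0.075/12 = 0.00625 per month; n = 14·12 = 168.
PV = 8,500 / (1 + 0.00625)^168 = 8,500 / 2.848329 = 2,984.2063

$2,984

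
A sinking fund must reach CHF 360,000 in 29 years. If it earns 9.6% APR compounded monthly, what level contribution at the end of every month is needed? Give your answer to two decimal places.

Periodic rate i = 0.096/12 = 0.008; n = 29 × 12 = 348 periods.
FV-annuity factor = 1875.668743; PMT = 360000 / 1875.668743 = 191.9315

CHF 191.93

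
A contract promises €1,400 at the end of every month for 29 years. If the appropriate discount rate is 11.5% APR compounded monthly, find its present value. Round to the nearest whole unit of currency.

€140,801

i = 0.115/12 = 0.00958333 per month; n = 29·12 = 348.
Annuity factor a(348|0.00958333) = 100.572040; PV = 1400 × 100.572040 = 140,800.8558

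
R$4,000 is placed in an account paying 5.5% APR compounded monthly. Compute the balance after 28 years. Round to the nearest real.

Periodic rate i = 0.055/12 = 0.00458333; n = 28 × 12 = 336 periods.
4,000 × (1+0.00458333)^336 = 4,000 × 4.648207 = 18,592.8285

R$18,593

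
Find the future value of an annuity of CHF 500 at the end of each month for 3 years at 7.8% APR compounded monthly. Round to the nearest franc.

With 12 periods per year: i = 0.0065, n = 36.
Accumulation factor s(36|0.0065) = 40.413538; FV = 500 × 40.413538 = 20,206.7690

CHF 20,207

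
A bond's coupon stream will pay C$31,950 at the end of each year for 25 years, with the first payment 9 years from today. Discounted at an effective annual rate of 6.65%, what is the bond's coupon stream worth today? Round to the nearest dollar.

C$229,649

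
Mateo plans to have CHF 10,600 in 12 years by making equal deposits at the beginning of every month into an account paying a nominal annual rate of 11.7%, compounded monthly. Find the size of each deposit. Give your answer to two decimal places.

With 12 periods per year: i = 0.00975, n = 144.
FV-annuity factor × (1+i) = 315.234623; PMT = 10600 / 315.234623 = 33.6257

CHF 33.63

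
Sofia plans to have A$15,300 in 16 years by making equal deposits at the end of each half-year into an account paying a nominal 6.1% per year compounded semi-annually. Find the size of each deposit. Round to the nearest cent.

A$288.88

i = 0.061/2 = 0.0305 per half-year; n = 16·2 = 32.
PMT = 15300 / ( [(1+0.0305)^32 − 1] / 0.0305 ) = 15300 / 52.963491 = 288.8782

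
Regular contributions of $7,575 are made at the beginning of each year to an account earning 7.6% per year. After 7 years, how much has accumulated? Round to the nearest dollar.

Accumulation factor s(7|0.076) × (1+i) = 9.484125; FV = 7575 × 9.484125 = 71,842.2480
(Beginning-of-period payments → annuity-due factor ×(1+i).)

$71,842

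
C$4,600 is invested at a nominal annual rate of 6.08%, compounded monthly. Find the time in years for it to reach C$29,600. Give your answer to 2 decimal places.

30.70 years

Periodic rate i = 0.0608/12 = 0.00506667.
n = ln(29600/4600) / ln(1+0.00506667) = ln(6.43478) / 0.005054 = 368.3744 months
= 368.3744/12 years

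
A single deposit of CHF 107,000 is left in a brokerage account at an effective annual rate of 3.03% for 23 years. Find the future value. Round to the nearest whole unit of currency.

107,000 × (1+0.0303)^23 = 107,000 × 1.986850 = 212,592.9575

CHF 212,593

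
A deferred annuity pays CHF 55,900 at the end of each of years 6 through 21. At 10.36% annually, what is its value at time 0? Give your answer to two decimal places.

CHF 261,526.89

Value one period before first payment (t=5): 55900 × [1 − (1+0.1036)^(−16)] / 0.1036 = 55900 × 7.658840 = 428,129.1618
Discount back 5 years: 428,129.1618 × (1+0.1036)^(−5) = 428,129.1618 × 0.610860 = 261,526.8913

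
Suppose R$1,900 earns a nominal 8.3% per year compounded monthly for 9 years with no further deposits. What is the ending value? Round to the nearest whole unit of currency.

R$4,000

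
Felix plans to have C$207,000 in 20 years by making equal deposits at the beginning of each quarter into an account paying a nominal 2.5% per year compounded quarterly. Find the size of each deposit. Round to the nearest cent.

With 4 periods per year: i = 0.00625, n = 80.
PMT = 207000 / ( [(1+0.00625)^80 − 1] / 0.00625 × (1+i) ) = 207000 / 104.031409 = 1,989.7837

C$1,989.78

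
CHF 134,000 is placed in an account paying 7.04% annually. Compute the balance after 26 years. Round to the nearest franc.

CHF 785,784

134,000 × (1+0.0704)^26 = 134,000 × 5.864063 = 785,784.4123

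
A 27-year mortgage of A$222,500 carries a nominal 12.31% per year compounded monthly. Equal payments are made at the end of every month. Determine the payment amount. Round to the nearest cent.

A$2,369.28

i = 0.1231/12 = 0.0102583 per month; n = 27·12 = 324.
PMT = 222500 / ( [1 − (1+0.0102583)^(−324)] / 0.0102583 ) = 222500 / 93.910539 = 2,369.2762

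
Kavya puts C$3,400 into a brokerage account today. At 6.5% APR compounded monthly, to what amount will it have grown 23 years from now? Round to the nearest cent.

C$15,100.70

i = 0.065/12 = 0.00541667 per month; n = 23·12 = 276.
3,400 × (1+0.00541667)^276 = 3,400 × 4.441382 = 15,100.6990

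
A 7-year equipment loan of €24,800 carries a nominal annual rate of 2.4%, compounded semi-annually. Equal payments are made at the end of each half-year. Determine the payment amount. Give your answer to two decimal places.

€1,934.98

Periodic rate i = 0.024/2 = 0.012; n = 7 × 2 = 14 periods.
PMT = 24800 / ( [1 − (1+0.012)^(−14)] / 0.012 ) = 24800 / 12.816698 = 1,934.9757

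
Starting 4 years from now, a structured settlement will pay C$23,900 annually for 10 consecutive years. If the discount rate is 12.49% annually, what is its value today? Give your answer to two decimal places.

C$92,995.45

PV at t=3 (ordinary 10-year annuity): 23900 × a(10|0.1249) = 23900 × 5.538671 = 132,374.2332
PV₀ = 132,374.2332 / (1+0.1249)^3 = 132,374.2332 / 1.423448 = 92,995.4515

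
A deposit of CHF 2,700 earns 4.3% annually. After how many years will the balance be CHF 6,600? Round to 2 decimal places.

21.23 years

n = ln(6600/2700) / ln(1+0.043) = ln(2.44444) / 0.042101 = 21.2302 years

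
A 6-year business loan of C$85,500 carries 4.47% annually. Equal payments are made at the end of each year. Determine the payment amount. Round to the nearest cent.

C$16,560.56

PMT = 85500 / ( [1 − (1+0.0447)^(−6)] / 0.0447 ) = 85500 / 5.162869 = 16,560.5599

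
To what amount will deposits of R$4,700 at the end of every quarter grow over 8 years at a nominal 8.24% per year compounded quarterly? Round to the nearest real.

R$209,980

i = 0.0824/4 = 0.0206 per quarter; n = 8·4 = 32.
FV = 4700 × [(1+0.0206)^32 − 1] / 0.0206 = 4700 × 44.676682 = 209,980.4044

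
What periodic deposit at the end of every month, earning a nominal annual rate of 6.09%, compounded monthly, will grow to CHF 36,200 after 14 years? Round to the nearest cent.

With 12 periods per year: i = 0.005075, n = 168.
PMT = 36200 / ( [(1+0.005075)^168 − 1] / 0.005075 ) = 36200 / 264.174476 = 137.0306

CHF 137.03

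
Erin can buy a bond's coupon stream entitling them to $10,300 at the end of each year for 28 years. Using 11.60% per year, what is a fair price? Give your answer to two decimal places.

PV = PMT · [1 − (1+i)^(−n)] / i = 10300 · 8.221716 = 84,683.6716

$84,683.67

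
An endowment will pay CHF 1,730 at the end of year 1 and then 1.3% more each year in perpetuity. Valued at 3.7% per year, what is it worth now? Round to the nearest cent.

PV = D₁/(r − g) = 1730/(0.037 − 0.013) = 72,083.3333

CHF 72,083.33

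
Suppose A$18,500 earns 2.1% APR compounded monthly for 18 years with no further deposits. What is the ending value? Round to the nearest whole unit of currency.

A$26,989

With 12 periods per year: i = 0.00175, n = 216.
FV = PV·(1+i)^n = 18,500 × 1.458881 = 26,989.2967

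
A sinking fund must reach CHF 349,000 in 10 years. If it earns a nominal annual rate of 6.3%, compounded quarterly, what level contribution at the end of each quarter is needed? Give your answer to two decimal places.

With 4 periods per year: i = 0.01575, n = 40.
FV-annuity factor = 55.137432; PMT = 349000 / 55.137432 = 6,329.6383

CHF 6,329.64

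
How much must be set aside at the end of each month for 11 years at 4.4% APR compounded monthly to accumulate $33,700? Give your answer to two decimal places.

Periodic rate i = 0.044/12 = 0.00366667; n = 11 × 12 = 132 periods.
PMT = 33700 / ( [(1+0.00366667)^132 − 1] / 0.00366667 ) = 33700 / 169.395285 = 198.9430

$198.94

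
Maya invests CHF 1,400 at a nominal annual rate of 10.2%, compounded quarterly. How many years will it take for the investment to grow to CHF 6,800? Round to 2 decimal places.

15.69 years

Periodic rate i = 0.102/4 = 0.0255.
(1+i)^n = 6800/1400 = 4.85714, so n = ln 4.85714 / ln 1.0255 = 62.7654 quarters
= 62.7654/4 years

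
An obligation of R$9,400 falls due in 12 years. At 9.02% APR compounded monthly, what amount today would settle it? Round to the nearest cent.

R$3,197.46

i = 0.0902/12 = 0.00751667 per month; n = 12·12 = 144.
PV = 9,400 / (1 + 0.00751667)^144 = 9,400 / 2.939831 = 3,197.4622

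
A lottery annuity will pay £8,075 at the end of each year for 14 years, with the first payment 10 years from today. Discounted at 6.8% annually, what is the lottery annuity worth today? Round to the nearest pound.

£39,538

PV at t=9 (ordinary 14-year annuity): 8075 × a(14|0.068) = 8075 × 8.851332 = 71,474.5055
Discount back 9 years: 71,474.5055 × (1+0.068)^(−9) = 71,474.5055 × 0.553170 = 39,537.5619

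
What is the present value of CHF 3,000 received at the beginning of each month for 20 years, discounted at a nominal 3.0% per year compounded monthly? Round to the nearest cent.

CHF 542,285.08

Periodic rate i = 0.03/12 = 0.0025; n = 20 × 12 = 240 periods.
PV = PMT · [1 − (1+i)^(−n)] / i × (1+i) = 3000 · 180.761692 = 542,285.0751
(annuity-due: payments at period start, so ×(1+i).)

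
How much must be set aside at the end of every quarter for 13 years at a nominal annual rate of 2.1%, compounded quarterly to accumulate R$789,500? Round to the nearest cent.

R$13,244.01

Periodic rate i = 0.021/4 = 0.00525; n = 13 × 4 = 52 periods.
FV-annuity factor = 59.611864; PMT = 789500 / 59.611864 = 13,244.0078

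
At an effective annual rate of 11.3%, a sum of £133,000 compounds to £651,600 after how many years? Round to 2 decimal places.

14.84 years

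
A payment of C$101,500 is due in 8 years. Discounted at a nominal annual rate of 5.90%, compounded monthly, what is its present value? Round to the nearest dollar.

Periodic rate i = 0.059/12 = 0.00491667; n = 8 × 12 = 96 periods.
PV = 101,500 / (1 + 0.00491667)^96 = 101,500 / 1.601344 = 63,384.2459

C$63,384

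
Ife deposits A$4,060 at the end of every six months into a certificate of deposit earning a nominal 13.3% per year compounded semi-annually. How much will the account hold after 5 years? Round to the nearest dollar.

A$55,176

Periodic rate i = 0.133/2 = 0.0665; n = 5 × 2 = 10 periods.
Accumulation factor s(10|0.0665) = 13.590139; FV = 4060 × 13.590139 = 55,175.9629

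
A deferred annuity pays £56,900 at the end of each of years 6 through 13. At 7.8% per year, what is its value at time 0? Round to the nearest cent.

£226,326.55

Value one period before first payment (t=5): 56900 × [1 − (1+0.078)^(−8)] / 0.078 = 56900 × 5.790513 = 329,480.1929
Discount back 5 years: 329,480.1929 × (1+0.078)^(−5) = 329,480.1929 × 0.686920 = 226,326.5521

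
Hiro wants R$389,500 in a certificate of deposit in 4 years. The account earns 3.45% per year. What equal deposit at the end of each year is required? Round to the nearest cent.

R$92,478.23

FV-annuity factor = 4.211802; PMT = 389500 / 4.211802 = 92,478.2300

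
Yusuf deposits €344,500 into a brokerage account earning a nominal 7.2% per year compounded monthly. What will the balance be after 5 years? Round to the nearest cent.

Periodic rate i = 0.072/12 = 0.006; n = 5 × 12 = 60 periods.
FV = 344,500 × (1 + 0.006)^60 = 493,251.1079

€493,251.11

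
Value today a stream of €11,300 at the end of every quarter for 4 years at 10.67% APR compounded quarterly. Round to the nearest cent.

€145,616.70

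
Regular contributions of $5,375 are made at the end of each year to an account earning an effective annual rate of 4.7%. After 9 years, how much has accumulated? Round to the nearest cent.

$58,540.59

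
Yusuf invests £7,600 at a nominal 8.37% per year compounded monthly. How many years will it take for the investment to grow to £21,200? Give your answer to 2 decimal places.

Periodic rate i = 0.0837/12 = 0.006975.
n = ln(21200/7600) / ln(1+0.006975) = ln(2.78947) / 0.006951 = 147.5880 months
= 147.5880/12 years

12.30 years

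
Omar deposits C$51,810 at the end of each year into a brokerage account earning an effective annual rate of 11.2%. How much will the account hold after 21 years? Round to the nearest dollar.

FV = 51810 × [(1+0.112)^21 − 1] / 0.112 = 51810 × 74.053163 = 3,836,694.3906

C$3,836,694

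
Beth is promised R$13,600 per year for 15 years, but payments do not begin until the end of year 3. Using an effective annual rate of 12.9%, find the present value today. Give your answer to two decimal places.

R$69,309.17

Value one period before first payment (t=2): 13600 × [1 − (1+0.129)^(−15)] / 0.129 = 13600 × 6.495905 = 88,344.3034
PV₀ = 88,344.3034 / (1+0.129)^2 = 88,344.3034 / 1.274641 = 69,309.1650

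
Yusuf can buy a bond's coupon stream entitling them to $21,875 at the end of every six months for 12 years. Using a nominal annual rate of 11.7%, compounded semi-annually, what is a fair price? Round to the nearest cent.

$278,385.85

Periodic rate i = 0.117/2 = 0.0585; n = 12 × 2 = 24 periods.
PV = PMT · [1 − (1+i)^(−n)] / i = 21875 · 12.726210 = 278,385.8464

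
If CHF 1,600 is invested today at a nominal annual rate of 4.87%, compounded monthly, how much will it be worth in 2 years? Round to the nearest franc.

CHF 1,763

With 12 periods per year: i = 0.00405833, n = 24.
1,600 × (1+0.00405833)^24 = 1,600 × 1.102084 = 1,763.3343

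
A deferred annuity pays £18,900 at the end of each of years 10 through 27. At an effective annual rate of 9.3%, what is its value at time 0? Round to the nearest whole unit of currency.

PV at t=9 (ordinary 18-year annuity): 18900 × a(18|0.093) = 18900 × 8.583216 = 162,222.7774
Discount back 9 years: 162,222.7774 × (1+0.093)^(−9) = 162,222.7774 × 0.449178 = 72,866.9137

£72,867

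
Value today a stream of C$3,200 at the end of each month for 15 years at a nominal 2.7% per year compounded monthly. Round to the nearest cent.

Periodic rate i = 0.027/12 = 0.00225; n = 15 × 12 = 180 periods.
PV = 3200 × [1 − (1+0.00225)^(−180)] / 0.00225 = 3200 × 147.875415 = 473,201.3282

C$473,201.33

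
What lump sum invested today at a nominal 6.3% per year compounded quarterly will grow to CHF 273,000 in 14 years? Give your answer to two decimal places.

Periodic rate i = 0.063/4 = 0.01575; n = 14 × 4 = 56 periods.
PV = 273,000 / (1 + 0.01575)^56 = 273,000 / 2.399178 = 113,788.9556

CHF 113,788.96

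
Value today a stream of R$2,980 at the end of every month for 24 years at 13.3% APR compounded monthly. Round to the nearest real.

R$257,629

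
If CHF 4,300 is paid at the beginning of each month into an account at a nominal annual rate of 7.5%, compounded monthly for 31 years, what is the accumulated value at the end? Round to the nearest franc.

i = 0.075/12 = 0.00625 per month; n = 31·12 = 372.
FV = PMT · [(1+i)^n − 1] / i × (1+i) = 4300 · 1473.625283 = 6,336,588.7160
(annuity-due: payments at period start, so ×(1+i).)

CHF 6,336,589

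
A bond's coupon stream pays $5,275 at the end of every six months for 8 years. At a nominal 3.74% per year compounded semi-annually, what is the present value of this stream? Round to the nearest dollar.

$72,366

With 2 periods per year: i = 0.0187, n = 16.
PV = PMT · [1 − (1+i)^(−n)] / i = 5275 · 13.718580 = 72,365.5084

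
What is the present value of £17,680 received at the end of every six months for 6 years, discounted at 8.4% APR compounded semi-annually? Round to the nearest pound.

£164,019

With 2 periods per year: i = 0.042, n = 12.
PV = PMT · [1 − (1+i)^(−n)] / i = 17680 · 9.277099 = 164,019.1118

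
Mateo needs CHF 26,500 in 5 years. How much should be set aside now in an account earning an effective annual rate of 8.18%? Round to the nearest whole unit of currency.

CHF 17,886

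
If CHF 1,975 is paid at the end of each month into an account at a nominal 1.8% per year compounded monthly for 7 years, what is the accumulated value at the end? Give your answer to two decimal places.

With 12 periods per year: i = 0.0015, n = 84.
FV = 1975 × [(1+0.0015)^84 − 1] / 0.0015 = 1975 × 89.450060 = 176,663.8695

CHF 176,663.87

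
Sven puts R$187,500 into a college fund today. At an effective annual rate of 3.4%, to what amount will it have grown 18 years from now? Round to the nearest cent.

R$342,271.68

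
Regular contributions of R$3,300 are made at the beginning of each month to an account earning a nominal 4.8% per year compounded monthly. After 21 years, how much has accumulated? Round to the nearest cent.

R$1,436,778.66

Periodic rate i = 0.048/12 = 0.004; n = 21 × 12 = 252 periods.
FV = 3300 × [(1+0.004)^252 − 1] / 0.004 × (1+i) = 3300 × 435.387474 = 1,436,778.6639
(Beginning-of-period payments → annuity-due factor ×(1+i).)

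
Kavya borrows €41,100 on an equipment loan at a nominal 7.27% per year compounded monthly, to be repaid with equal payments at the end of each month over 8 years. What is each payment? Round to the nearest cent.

€565.88

With 12 periods per year: i = 0.00605833, n = 96.
Annuity-PV factor = 72.629715; PMT = 41100 / 72.629715 = 565.8841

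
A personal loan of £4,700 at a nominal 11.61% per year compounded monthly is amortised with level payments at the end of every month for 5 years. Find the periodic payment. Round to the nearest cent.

£103.62

i = 0.1161/12 = 0.009675 per month; n = 5·12 = 60.
Annuity-PV factor = 45.355855; PMT = 4700 / 45.355855 = 103.6250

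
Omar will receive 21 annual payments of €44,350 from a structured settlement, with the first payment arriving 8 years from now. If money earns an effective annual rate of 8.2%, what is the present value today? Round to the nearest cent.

PV at t=7 (ordinary 21-year annuity): 44350 × a(21|0.082) = 44350 × 9.864812 = 437,504.4166
PV₀ = 437,504.4166 / (1+0.082)^7 = 437,504.4166 / 1.736164 = 251,994.8215

€251,994.82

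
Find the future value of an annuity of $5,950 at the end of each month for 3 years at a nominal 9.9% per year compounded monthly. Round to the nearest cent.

i = 0.099/12 = 0.00825 per month; n = 3·12 = 36.
FV = PMT · [(1+i)^n − 1] / i = 5950 · 41.718366 = 248,224.2771

$248,224.28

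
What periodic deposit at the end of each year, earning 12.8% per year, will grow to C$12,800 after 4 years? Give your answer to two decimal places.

C$2,647.02

FV-annuity factor = 4.835633; PMT = 12800 / 4.835633 = 2,647.0163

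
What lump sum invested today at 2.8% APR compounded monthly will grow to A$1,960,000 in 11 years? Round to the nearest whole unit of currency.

i = 0.028/12 = 0.00233333 per month; n = 11·12 = 132.
Discount factor = (1+0.00233333)^(−132) = 0.735179; PV = 1,960,000 × 0.735179 = 1,440,950.9082

A$1,440,951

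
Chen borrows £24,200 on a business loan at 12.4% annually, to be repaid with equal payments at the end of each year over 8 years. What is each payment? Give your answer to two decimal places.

PMT = 24200 / ( [1 − (1+0.124)^(−8)] / 0.124 ) = 24200 / 4.898976 = 4,939.8078

£4,939.81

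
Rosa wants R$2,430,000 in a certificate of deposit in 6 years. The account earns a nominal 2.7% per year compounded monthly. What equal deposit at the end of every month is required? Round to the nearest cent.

R$31,127.90

With 12 periods per year: i = 0.00225, n = 72.
PMT = 2.43e+06 / ( [(1+0.00225)^72 − 1] / 0.00225 ) = 2.43e+06 / 78.065014 = 31,127.9007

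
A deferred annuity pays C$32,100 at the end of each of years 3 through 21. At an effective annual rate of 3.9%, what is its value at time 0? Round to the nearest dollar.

C$393,882

Value one period before first payment (t=2): 32100 × [1 − (1+0.039)^(−19)] / 0.039 = 32100 × 13.246212 = 425,203.4162
Discount back 2 years: 425,203.4162 × (1+0.039)^(−2) = 425,203.4162 × 0.926337 = 393,881.5607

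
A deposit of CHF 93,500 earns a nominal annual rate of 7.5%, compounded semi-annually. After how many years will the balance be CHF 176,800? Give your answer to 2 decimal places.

8.65 years

Periodic rate i = 0.075/2 = 0.0375.
n = ln(176800/93500) / ln(1+0.0375) = ln(1.89091) / 0.036814 = 17.3048 half-years
= 17.3048/2 years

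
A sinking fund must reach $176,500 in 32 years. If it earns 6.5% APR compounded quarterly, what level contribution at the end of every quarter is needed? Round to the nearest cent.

i = 0.065/4 = 0.01625 per quarter; n = 32·4 = 128.
PMT = 176500 / ( [(1+0.01625)^128 − 1] / 0.01625 ) = 176500 / 422.877155 = 417.3789

$417.38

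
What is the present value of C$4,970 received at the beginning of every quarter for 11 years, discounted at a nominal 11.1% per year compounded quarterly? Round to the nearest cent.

With 4 periods per year: i = 0.02775, n = 44.
PV = 4970 × [1 − (1+0.02775)^(−44)] / 0.02775 × (1+i) = 4970 × 25.929589 = 128,870.0588
(annuity-due: payments at period start, so ×(1+i).)

C$128,870.06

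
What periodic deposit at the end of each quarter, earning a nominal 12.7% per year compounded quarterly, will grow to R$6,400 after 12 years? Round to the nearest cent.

R$58.34

i = 0.127/4 = 0.03175 per quarter; n = 12·4 = 48.
FV-annuity factor = 109.702798; PMT = 6400 / 109.702798 = 58.3394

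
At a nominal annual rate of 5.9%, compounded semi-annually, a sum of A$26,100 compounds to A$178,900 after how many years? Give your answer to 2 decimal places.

Periodic rate i = 0.059/2 = 0.0295.
n = ln(178900/26100) / ln(1+0.0295) = ln(6.85441) / 0.029073 = 66.2083 half-years
= 66.2083/2 years

33.10 years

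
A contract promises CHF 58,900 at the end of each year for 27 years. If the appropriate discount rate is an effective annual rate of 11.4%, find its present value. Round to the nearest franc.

CHF 488,657

Annuity factor a(27|0.114) = 8.296381; PV = 58900 × 8.296381 = 488,656.8484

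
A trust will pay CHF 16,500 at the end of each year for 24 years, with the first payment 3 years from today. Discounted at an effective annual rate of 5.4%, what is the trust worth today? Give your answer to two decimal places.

CHF 197,202.66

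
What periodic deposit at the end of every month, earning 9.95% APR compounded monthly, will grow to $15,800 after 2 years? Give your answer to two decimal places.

$597.72

Periodic rate i = 0.0995/12 = 0.00829167; n = 2 × 12 = 24 periods.
PMT = 15800 / ( [(1+0.00829167)^24 − 1] / 0.00829167 ) = 15800 / 26.433917 = 597.7169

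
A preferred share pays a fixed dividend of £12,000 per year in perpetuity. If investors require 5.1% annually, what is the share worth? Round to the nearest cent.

£235,294.12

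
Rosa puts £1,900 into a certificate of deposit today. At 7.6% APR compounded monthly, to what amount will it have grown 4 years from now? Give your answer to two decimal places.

With 12 periods per year: i = 0.00633333, n = 48.
1,900 × (1+0.00633333)^48 = 1,900 × 1.353970 = 2,572.5439

£2,572.54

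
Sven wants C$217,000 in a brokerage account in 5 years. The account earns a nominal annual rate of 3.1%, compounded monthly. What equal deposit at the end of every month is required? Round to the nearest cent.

i = 0.031/12 = 0.00258333 per month; n = 5·12 = 60.
FV-annuity factor = 64.809527; PMT = 217000 / 64.809527 = 3,348.2732

C$3,348.27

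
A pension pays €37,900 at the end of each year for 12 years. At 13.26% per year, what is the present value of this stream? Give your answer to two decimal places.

PV = PMT · [1 − (1+i)^(−n)] / i = 37900 · 5.848943 = 221,674.9254

€221,674.93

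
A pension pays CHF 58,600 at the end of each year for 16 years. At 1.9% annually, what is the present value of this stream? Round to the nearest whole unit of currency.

PV = 58600 × [1 − (1+0.019)^(−16)] / 0.019 = 58600 × 13.685884 = 801,992.8174

CHF 801,993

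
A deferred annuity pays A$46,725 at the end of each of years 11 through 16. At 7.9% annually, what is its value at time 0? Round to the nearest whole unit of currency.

PV at t=10 (ordinary 6-year annuity): 46725 × a(6|0.079) = 46725 × 4.636937 = 216,660.9015
PV₀ = 216,660.9015 / (1+0.079)^10 = 216,660.9015 / 2.139018 = 101,289.8899

A$101,290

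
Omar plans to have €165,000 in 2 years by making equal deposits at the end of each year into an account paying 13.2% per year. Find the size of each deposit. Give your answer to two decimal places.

€77,392.12

FV-annuity factor = 2.132000; PMT = 165000 / 2.132000 = 77,392.1201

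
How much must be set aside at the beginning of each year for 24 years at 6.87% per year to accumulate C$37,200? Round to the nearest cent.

C$609.03

PMT = 37200 / ( [(1+0.0687)^24 − 1] / 0.0687 × (1+i) ) = 37200 / 61.080960 = 609.0278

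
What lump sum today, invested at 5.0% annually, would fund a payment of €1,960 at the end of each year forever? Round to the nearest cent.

PV = PMT / i = 1960 / 0.05 = 39,200.0000

€39,200.00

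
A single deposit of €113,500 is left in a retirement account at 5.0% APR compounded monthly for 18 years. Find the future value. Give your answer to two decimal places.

€278,643.46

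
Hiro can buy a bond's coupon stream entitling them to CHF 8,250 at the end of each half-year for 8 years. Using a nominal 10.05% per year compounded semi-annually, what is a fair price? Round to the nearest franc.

CHF 89,253

i = 0.1005/2 = 0.05025 per half-year; n = 8·2 = 16.
Annuity factor a(16|0.05025) = 10.818510; PV = 8250 × 10.818510 = 89,252.7092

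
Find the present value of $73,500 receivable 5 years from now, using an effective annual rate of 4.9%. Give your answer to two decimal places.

$57,864.19

Discount factor = (1+0.049)^(−5) = 0.787268; PV = 73,500 × 0.787268 = 57,864.1927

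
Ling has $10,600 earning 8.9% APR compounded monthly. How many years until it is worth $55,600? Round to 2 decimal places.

18.69 years

Periodic rate i = 0.089/12 = 0.00741667.
n = ln(55600/10600) / ln(1+0.00741667) = ln(5.24528) / 0.007389 = 224.2878 months
= 224.2878/12 years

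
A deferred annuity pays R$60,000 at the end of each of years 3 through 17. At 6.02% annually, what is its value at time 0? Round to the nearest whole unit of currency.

R$517,760

PV at t=2 (ordinary 15-year annuity): 60000 × a(15|0.0602) = 60000 × 9.699570 = 581,974.1835
Discount back 2 years: 581,974.1835 × (1+0.0602)^(−2) = 581,974.1835 × 0.889661 = 517,759.5521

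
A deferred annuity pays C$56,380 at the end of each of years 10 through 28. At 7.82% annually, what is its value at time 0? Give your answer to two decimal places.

Value one period before first payment (t=9): 56380 × [1 − (1+0.0782)^(−19)] / 0.0782 = 56380 × 9.729241 = 548,534.6139
PV₀ = 548,534.6139 / (1+0.0782)^9 = 548,534.6139 / 1.969219 = 278,554.4433

C$278,554.44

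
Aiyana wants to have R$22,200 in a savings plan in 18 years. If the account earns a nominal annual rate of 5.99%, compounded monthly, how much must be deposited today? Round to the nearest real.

R$7,573

With 12 periods per year: i = 0.00499167, n = 216.
Discount factor = (1+0.00499167)^(−216) = 0.341121; PV = 22,200 × 0.341121 = 7,572.8870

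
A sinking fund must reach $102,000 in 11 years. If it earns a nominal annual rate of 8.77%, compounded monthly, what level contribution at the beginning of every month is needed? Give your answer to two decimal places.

$458.28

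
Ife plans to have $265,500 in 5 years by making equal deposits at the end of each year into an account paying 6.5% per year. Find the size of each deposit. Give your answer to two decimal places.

$46,630.97

PMT = 265500 / ( [(1+0.065)^5 − 1] / 0.065 ) = 265500 / 5.693641 = 46,630.9697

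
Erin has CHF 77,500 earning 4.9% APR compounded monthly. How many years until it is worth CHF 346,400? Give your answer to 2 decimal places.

30.62 years

Periodic rate i = 0.049/12 = 0.00408333.
(1+i)^n = 346400/77500 = 4.46968, so n = ln 4.46968 / ln 1.00408 = 367.4378 months
= 367.4378/12 years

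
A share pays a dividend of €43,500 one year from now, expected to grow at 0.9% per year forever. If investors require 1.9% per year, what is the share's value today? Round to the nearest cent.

€4,350,000.00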